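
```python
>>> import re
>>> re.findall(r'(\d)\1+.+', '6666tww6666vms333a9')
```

['6']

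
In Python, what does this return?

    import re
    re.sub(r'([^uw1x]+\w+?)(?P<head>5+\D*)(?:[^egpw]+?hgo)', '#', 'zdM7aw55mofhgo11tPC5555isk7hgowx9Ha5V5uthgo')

'#wx#'

`sub` substitutes '#' at each match site.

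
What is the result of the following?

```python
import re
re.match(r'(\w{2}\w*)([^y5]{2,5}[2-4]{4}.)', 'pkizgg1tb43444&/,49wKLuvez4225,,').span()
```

(0, 15)

This matches exactly 2 of a word character, then zero or more of a word character (captured); then 2 to 5 of any character except [y5], then exactly 4 of a character in [2-4], then any character (captured).
`re.match` won't scan ahead — the pattern has to work from the very first character.
The match spans [0:15] → 'pkizgg1tb43444&'.
Captured: group 1 = 'pkizgg1t', group 2 = 'b43444&'.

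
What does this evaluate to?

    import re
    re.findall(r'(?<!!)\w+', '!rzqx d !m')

['zqx', 'd']

The negative lookahead/lookbehind blocks any match where the forbidden context is present.
Since nothing is captured, `findall` lists the 2 matched substrings directly.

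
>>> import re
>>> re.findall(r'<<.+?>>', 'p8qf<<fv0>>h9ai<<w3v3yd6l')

['<<fv0>>']

Since nothing is captured, `findall` lists the 1 matched substring directly.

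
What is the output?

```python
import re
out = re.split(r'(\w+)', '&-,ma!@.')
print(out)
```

['&-,', 'ma', '!@.']

This matches one or more of a word character (captured).
The group in the pattern means `split` returns the separators' captures alongside the pieces.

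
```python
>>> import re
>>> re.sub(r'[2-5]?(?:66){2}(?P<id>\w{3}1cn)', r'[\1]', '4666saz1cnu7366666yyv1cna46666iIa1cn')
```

The pattern matches optionally a character in [2-5], then the literal '66' repeated 2 times; then exactly 3 of a word character, then the literal '1cn' (captured as 'id').
The replacement refers to a captured group, so each match is rewritten using its own captured text.

'4666saz1cnu736[yyv1cn]a[iIa1cn]'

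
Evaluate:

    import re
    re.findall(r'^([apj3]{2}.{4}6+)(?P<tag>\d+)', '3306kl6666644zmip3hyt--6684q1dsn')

This matches anchored at the start of the string; then exactly 2 of one of [apj3], then exactly 4 of any character, then one or more of the literal '6' (captured); then one or more of a digit (captured as 'tag').
Walking the string: at [0:13] match '3306kl6666644', groups = ('3306kl66666', '44').
With 2 capturing groups, `findall` returns a 2-tuple per match.

[('3306kl66666', '44')]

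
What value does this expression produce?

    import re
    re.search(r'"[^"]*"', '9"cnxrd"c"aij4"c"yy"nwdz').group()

'"cnxrd"'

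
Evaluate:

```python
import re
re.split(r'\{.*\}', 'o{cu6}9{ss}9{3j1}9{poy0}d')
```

['o', 'd']

Matches to split on: at [1:24] → '{cu6}9{ss}9{3j1}9{poy0}'.
Splitting on the pattern gives 2 pieces.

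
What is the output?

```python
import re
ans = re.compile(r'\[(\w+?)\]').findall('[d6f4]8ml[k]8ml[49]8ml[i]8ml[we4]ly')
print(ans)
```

With a single group, `findall` returns only what that group captured — 5 items.

['d6f4', 'k', '49', 'i', 'we4']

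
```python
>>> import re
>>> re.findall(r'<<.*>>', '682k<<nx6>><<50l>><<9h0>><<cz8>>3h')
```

['<<nx6>><<50l>><<9h0>><<cz8>>']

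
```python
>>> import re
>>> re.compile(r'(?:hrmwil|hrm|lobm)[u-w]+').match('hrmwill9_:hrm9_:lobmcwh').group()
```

'hrmw'

`re.match` won't scan ahead — the pattern has to work from the very first character.
The match spans [0:4] → 'hrmw'.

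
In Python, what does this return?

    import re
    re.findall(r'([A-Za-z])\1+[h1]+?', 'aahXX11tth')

['a', 'X', 't']

A backreference is literal: `\1` must see the identical characters the first group matched.
Scanning left to right: at [0:3] match 'aah', group 1 = 'a'; at [3:6] match 'XX1', group 1 = 'X'; at [7:10] match 'tth', group 1 = 't'.
With a single group, `findall` returns only what that group captured — 3 items.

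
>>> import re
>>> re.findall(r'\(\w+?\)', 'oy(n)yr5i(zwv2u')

`findall` yields the raw match text (1 of them) because the pattern has no groups.

['(n)']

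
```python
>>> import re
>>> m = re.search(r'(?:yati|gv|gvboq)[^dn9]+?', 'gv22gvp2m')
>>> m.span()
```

(0, 3)

The match spans [0:3] → 'gv2'.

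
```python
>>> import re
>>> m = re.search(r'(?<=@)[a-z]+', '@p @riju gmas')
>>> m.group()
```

'p'

The positive lookaround only admits positions where the adjacent text matches; those characters stay outside the span.
`re.search` tries every starting position until one works.
The match spans [1:2] → 'p'.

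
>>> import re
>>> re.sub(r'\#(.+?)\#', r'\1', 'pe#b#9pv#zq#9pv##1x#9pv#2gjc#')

'peb9pvzq9pv#1x9pv2gjc'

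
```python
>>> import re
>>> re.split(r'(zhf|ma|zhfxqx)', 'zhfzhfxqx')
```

['', 'zhf', '', 'zhf', 'xqx']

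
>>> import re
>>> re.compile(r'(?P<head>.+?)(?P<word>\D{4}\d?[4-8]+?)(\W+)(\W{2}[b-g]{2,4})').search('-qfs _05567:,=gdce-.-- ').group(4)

',=gdce'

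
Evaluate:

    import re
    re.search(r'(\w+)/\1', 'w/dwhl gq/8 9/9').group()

'9/9'

The backreference `\1` re-matches whatever the first group consumed, character for character.
`re.search` tries every starting position until one works.
The match spans [12:15] → '9/9'.
Captured: group 1 = '9'.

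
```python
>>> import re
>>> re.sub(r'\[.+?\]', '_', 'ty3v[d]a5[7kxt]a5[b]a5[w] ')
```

Lazy quantifiers expand one character at a time until the remainder of the pattern can match.
Each match is replaced by '_'.

'ty3v_a5_a5_a5_ '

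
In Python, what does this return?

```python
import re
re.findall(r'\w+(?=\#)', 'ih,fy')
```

[]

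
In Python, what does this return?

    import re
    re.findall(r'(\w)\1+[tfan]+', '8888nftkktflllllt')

['8', 'k', 'l']

`\1` has to match the exact text group 1 already captured.
Matches: at [0:7] match '8888nft', group 1 = '8'; at [7:11] match 'kktf', group 1 = 'k'; at [11:17] match 'lllllt', group 1 = 'l'.
Because there's exactly one group, `findall` drops the full match and keeps group 1 from each hit.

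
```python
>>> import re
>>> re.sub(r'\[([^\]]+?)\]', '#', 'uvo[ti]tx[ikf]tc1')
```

Matches: at [3:7] → '[ti]'; at [9:14] → '[ikf]'.
Each match is replaced by '#'.

'uvo#tx#tc1'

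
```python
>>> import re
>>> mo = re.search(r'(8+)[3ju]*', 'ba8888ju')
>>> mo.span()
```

Pattern: one or more of a literal '8' (captured); then zero or more of one of [3ju].
`re.search` tries every starting position until one works.
The match spans [2:8] → '8888ju'.
Captured: group 1 = '8888'.

(2, 8)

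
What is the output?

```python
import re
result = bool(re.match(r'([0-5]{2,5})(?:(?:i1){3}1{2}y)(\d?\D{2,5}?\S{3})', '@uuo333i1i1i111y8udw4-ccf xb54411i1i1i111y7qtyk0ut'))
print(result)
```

With `match`, the pattern is implicitly anchored at the beginning.
Here the string doesn't start with a match, so the call returns None, and `bool(None)` is False.

False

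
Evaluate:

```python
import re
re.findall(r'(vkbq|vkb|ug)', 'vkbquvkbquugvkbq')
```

['vkbq', 'vkbq', 'ug', 'vkbq']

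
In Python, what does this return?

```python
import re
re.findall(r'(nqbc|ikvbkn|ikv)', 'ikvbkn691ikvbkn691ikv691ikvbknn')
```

Alternation isn't longest-match — the leftmost alternative that fits at this position is chosen.
Because there's exactly one group, `findall` drops the full match and keeps group 1 from each hit.

['ikvbkn', 'ikvbkn', 'ikv', 'ikvbkn']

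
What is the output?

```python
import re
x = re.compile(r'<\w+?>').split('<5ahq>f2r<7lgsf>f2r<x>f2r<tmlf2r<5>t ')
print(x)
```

['', 'f2r', 'f2r', 'f2r<tmlf2r', 't ']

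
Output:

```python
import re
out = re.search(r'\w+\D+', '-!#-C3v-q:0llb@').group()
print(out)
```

C3v-q:

This matches one or more of a word character; then one or more of a non-digit.
`re.search` tries every starting position until one works.
The match spans [4:10] → 'C3v-q:'.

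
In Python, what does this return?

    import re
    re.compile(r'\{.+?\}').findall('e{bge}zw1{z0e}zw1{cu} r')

A non-greedy quantifier consumes as few characters as it can — just enough that the remainder of the pattern still matches from where it stops; whatever follows it matches normally.
No capturing groups, so `findall` returns the 3 full match strings.

['{bge}', '{z0e}', '{cu}']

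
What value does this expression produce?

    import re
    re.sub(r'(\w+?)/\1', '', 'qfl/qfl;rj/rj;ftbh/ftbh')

';;'

`\1` has to match the exact text group 1 already captured.
Matches: at [0:7] → 'qfl/qfl'; at [8:13] → 'rj/rj'; at [14:23] → 'ftbh/ftbh'.
`sub` substitutes '' at each match site.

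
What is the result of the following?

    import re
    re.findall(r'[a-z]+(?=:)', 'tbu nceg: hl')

['nceg']

The `(?=…)`/`(?<=…)` assertion just peeks at neighbouring text; it doesn't advance the match position.
`findall` yields the raw match text (1 of them) because the pattern has no groups.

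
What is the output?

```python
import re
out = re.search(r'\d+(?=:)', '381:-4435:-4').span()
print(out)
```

The `(?=…)`/`(?<=…)` assertion just peeks at neighbouring text; it doesn't advance the match position.
The match spans [0:3] → '381'.

(0, 3)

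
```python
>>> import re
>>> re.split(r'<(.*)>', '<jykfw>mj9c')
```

Matches to split on: at [0:7] → '<jykfw>'.
`re.split` interleaves the captured-group text with the surrounding fragments.

['', 'jykfw', 'mj9c']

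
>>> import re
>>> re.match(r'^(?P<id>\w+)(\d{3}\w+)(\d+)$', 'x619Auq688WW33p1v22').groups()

('x619Auq', '688WW33p1v2', '2')

The match spans [0:19] → 'x619Auq688WW33p1v22'.
Captured: group 1 = 'x619Auq', group 2 = '688WW33p1v2', group 3 = '2'.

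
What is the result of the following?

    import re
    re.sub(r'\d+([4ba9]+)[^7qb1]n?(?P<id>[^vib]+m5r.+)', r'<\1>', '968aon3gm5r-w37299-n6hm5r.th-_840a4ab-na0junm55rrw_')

This matches one or more of a digit; then one or more of one of [4ba9] (captured); then any character except [7qb1], then optionally a literal 'n'; then one or more of any character except [vib], then the literal 'm5r', then one or more of any character (captured as 'id').
Matches: at [0:51] → '968aon3gm5r-w37299-n6hm5r.th-_840a4ab-na0junm55rrw_'.
The replacement refers to a captured group, so each match is rewritten using its own captured text.

'<a>'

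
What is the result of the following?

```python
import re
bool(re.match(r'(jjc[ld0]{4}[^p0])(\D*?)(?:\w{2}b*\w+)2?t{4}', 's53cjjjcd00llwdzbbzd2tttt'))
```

False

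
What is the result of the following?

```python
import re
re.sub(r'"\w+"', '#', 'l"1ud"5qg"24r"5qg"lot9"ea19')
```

Matches: at [1:6] → '"1ud"'; at [9:14] → '"24r"'; at [17:23] → '"lot9"'.
`sub` substitutes '#' at each match site.

'l#5qg#5qg#ea19'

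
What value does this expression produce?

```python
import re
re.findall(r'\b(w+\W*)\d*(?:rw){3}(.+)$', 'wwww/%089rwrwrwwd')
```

Pattern: a word boundary (`\b`, zero-width); then one or more of a literal 'w', then zero or more of a non-word character (captured); then zero or more of a digit, then the literal 'rw' repeated 3 times; then one or more of any character (captured); then anchored at the end.
Scanning left to right: at [0:17] match 'wwww/%089rwrwrwwd', groups = ('wwww/%', 'wd').
`findall` packs the 2 group values into a tuple for every match.

[('wwww/%', 'wd')]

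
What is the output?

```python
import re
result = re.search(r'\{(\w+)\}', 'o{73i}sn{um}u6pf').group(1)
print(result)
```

The match spans [1:6] → '{73i}'.
Captured: group 1 = '73i'.

73i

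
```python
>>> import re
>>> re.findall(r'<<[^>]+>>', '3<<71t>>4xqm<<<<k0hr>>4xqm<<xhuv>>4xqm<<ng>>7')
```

Scanning left to right: at [1:8] → '<<71t>>'; at [12:22] → '<<<<k0hr>>'; at [26:34] → '<<xhuv>>'; at [38:44] → '<<ng>>'.
No capturing groups, so `findall` returns the 4 full match strings.

['<<71t>>', '<<<<k0hr>>', '<<xhuv>>', '<<ng>>']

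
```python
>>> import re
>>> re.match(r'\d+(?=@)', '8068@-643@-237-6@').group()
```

'8068'

Because the assertion is zero-width, the text it checks is not consumed and won't appear in the result.
`re.match` won't scan ahead — the pattern has to work from the very first character.
The match spans [0:4] → '8068'.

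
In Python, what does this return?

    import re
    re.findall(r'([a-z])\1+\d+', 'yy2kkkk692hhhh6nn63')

['y', 'k', 'h', 'n']

`\1` has to match the exact text group 1 already captured.
Walking the string: at [0:3] match 'yy2', group 1 = 'y'; at [3:10] match 'kkkk692', group 1 = 'k'; at [10:15] match 'hhhh6', group 1 = 'h'; at [15:19] match 'nn63', group 1 = 'n'.
Because there's exactly one group, `findall` drops the full match and keeps group 1 from each hit.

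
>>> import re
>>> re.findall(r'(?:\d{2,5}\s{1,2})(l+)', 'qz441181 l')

This matches 2 to 5 of a digit, then 1 to 2 of whitespace (non-capturing group); then one or more of a literal 'l' (captured).
Scanning left to right: at [3:10] match '41181 l', group 1 = 'l'.
Because there's exactly one group, `findall` drops the full match and keeps group 1 from the one hit.

['l']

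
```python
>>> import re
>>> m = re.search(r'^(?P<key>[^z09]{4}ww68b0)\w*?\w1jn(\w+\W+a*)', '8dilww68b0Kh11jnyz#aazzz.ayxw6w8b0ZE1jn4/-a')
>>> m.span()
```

The pattern matches anchored at the start of the string; then exactly 4 of any character except [z09], then the literal 'ww6', then the literal '8b0' (captured as 'key'); then zero or more of a word character (lazy), then a word character, then the literal '1jn'; then one or more of a word character, then one or more of a non-word character, then zero or more of the literal 'a' (captured).
`re.search` tries every starting position until one works.
The match spans [0:21] → '8dilww68b0Kh11jnyz#aa'.
Captured: group 1 = '8dilww68b0', group 2 = 'yz#aa'.

(0, 21)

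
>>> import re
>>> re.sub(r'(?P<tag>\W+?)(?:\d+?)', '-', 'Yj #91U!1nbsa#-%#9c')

The pattern matches one or more of a non-word character (lazy) (captured as 'tag'); then one or more of a digit (lazy) (non-capturing group).
Because the quantifier is non-greedy, it stops expanding at the earliest point where the rest of the pattern can succeed.
Matches: at [2:5] → ' #9'; at [7:9] → '!1'; at [13:18] → '#-%#9'.
Each match is replaced by '-'.

'Yj-1U-nbsa-c'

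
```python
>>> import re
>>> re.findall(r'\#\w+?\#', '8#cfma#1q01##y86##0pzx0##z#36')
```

['#cfma#', '#y86#', '#0pzx0#', '#z#']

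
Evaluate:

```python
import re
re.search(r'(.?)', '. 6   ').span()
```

The pattern matches optionally any character (captured).
The match spans [0:1] → '.'.

(0, 1)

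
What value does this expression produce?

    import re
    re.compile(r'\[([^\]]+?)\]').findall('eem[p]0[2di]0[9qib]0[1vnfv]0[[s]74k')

['p', '2di', '9qib', '1vnfv', '[s']

Matches: at [3:6] match '[p]', group 1 = 'p'; at [7:12] match '[2di]', group 1 = '2di'; at [13:19] match '[9qib]', group 1 = '9qib'; at [20:27] match '[1vnfv]', group 1 = '1vnfv'; at [28:32] match '[[s]', group 1 = '[s'.
`findall` collects group 1 from each match (5 total).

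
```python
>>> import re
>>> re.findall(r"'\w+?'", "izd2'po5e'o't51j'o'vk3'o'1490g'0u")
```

Walking the string: at [4:10] → "'po5e'"; at [11:17] → "'t51j'"; at [18:23] → "'vk3'"; at [24:31] → "'1490g'".
`findall` yields the raw match text (4 of them) because the pattern has no groups.

["'po5e'", "'t51j'", "'vk3'", "'1490g'"]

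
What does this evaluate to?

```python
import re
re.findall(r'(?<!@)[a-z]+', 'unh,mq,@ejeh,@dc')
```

['unh', 'mq', 'jeh', 'c']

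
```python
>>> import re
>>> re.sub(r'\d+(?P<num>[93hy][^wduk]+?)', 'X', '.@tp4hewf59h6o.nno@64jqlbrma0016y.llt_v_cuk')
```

'.@tpXwfXo.nno@64jqlbrmaXllt_v_cuk'

Because the quantifier is non-greedy, it stops expanding at the earliest point where the rest of the pattern can succeed.
Each match is replaced by 'X'.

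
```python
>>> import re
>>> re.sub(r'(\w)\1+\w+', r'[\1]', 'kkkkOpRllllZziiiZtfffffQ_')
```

'[k]'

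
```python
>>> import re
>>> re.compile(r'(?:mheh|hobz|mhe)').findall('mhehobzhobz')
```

['mheh', 'hobz']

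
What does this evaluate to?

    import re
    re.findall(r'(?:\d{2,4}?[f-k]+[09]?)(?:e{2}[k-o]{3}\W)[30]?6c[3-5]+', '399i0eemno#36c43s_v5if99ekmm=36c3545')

Pattern: 2 to 4 of a digit (lazy), then one or more of a character in [f-k], then optionally one of [09] (non-capturing group); then exactly 2 of a literal 'e', then exactly 3 of a character in [k-o], then a non-word character (non-capturing group); then optionally one of [30]; then the literal '6c', then one or more of a character in [3-5].
Matches: at [0:16] → '399i0eemno#36c43'.
`findall` yields the raw match text (1 of them) because the pattern has no groups.

['399i0eemno#36c43']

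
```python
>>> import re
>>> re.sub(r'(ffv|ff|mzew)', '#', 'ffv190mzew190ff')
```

'#190#190#'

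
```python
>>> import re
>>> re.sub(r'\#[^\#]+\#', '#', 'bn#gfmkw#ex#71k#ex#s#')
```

`sub` substitutes '#' at each match site.

'bn#ex#ex#'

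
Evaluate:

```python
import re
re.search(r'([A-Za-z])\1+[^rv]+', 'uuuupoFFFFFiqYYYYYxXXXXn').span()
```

(0, 24)

`\1` has to match the exact text group 1 already captured.
`search` walks the string left to right and returns the first match it finds.
The match spans [0:24] → 'uuuupoFFFFFiqYYYYYxXXXXn'.
Captured: group 1 = 'u'.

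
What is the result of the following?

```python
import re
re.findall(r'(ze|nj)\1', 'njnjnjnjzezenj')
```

['nj', 'nj', 'ze']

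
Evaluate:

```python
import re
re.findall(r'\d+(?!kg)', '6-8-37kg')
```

The negative lookaround is zero-width — it rules out positions where the adjacent text would match, without consuming anything.
Matches: at [0:1] → '6'; at [2:3] → '8'; at [4:5] → '3'.
`findall` yields the raw match text (3 of them) because the pattern has no groups.

['6', '8', '3']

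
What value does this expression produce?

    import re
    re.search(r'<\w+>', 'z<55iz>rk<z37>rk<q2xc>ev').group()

`search` walks the string left to right and returns the first match it finds.
The match spans [1:7] → '<55iz>'.

'<55iz>'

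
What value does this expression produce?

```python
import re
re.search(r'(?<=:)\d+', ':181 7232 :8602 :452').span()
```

The `(?=…)`/`(?<=…)` assertion just peeks at neighbouring text; it doesn't advance the match position.
`re.search` tries every starting position until one works.
The match spans [1:4] → '181'.

(1, 4)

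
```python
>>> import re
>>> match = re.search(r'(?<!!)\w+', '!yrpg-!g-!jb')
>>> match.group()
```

'rpg'

The negative lookaround is zero-width — it rules out positions where the adjacent text would match, without consuming anything.
The match spans [2:5] → 'rpg'.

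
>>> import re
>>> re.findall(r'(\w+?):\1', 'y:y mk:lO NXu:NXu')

The backreference `\1` re-matches whatever the first group consumed, character for character.
One capturing group, so `findall` returns just the captured substring from each match — 2 in all.

['y', 'NXu']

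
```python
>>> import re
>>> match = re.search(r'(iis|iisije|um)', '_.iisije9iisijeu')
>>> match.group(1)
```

'iis'

The match spans [2:5] → 'iis'.
Captured: group 1 = 'iis'.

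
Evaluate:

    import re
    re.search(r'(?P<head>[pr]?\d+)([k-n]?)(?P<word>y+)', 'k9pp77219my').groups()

('p77219', 'm', 'y')

The match spans [3:11] → 'p77219my'.
Captured: group 1 = 'p77219', group 2 = 'm', group 3 = 'y'.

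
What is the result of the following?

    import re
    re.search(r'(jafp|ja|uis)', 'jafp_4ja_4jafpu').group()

'jafp'

Branches in `(...|...)` are attempted left-to-right; the first branch that allows the whole pattern to succeed is taken.
Unlike `match`, `search` isn't anchored — it looks for the pattern anywhere in the string.
The match spans [0:4] → 'jafp'.
Captured: group 1 = 'jafp'.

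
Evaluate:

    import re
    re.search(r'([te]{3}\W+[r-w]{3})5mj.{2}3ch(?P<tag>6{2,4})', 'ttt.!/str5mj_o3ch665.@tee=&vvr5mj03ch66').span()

The match spans [0:19] → 'ttt.!/str5mj_o3ch66'.

(0, 19)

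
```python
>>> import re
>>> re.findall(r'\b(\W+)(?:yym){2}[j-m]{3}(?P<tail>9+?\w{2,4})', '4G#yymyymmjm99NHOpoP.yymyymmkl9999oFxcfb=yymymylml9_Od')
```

Pattern: a word boundary (`\b`, zero-width); then one or more of a non-word character (captured); then the literal 'yym' repeated 2 times, then exactly 3 of a character in [j-m]; then one or more of the literal '9' (lazy), then 2 to 4 of a word character (captured as 'tail').
Because the quantifier is non-greedy, it stops expanding at the earliest point where the rest of the pattern can succeed.
Scanning left to right: at [2:17] match '#yymyymmjm99NHO', groups = ('#', '99NHO'); at [20:35] match '.yymyymmkl9999o', groups = ('.', '9999o').
2 groups means each result is a tuple of 2 captured strings — 2 here.

[('#', '99NHO'), ('.', '9999o')]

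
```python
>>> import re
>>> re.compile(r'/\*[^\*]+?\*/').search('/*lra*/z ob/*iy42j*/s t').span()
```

The match spans [0:7] → '/*lra*/'.

(0, 7)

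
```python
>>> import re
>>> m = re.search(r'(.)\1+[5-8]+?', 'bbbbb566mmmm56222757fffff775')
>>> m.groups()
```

After group 1 captures some text, `\1` only succeeds where that same text appears again.
Unlike `match`, `search` isn't anchored — it looks for the pattern anywhere in the string.
The match spans [0:6] → 'bbbbb5'.
Captured: group 1 = 'b'.

('b',)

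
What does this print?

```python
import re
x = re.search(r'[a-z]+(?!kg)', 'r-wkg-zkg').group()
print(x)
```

r

The negative lookaround is zero-width — it rules out positions where the adjacent text would match, without consuming anything.
`search` walks the string left to right and returns the first match it finds.
The match spans [0:1] → 'r'.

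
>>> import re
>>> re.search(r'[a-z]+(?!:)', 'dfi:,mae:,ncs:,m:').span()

(0, 2)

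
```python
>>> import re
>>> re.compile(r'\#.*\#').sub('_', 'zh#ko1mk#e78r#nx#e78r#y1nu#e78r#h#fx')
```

'zh_fx'

Matches: at [2:34] → '#ko1mk#e78r#nx#e78r#y1nu#e78r#h#'.
Each match is replaced by '_'.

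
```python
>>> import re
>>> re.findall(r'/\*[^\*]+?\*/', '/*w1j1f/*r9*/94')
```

['/*r9*/']

Matches: at [7:13] → '/*r9*/'.
`findall` yields the raw match text (1 of them) because the pattern has no groups.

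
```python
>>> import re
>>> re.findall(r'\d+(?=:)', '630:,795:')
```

['630', '795']

Because the assertion is zero-width, the text it checks is not consumed and won't appear in the result.
`findall` yields the raw match text (2 of them) because the pattern has no groups.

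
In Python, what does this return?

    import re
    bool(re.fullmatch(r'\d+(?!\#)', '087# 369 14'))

`re.fullmatch` requires the pattern to consume the entire string.
Here the string isn't matched end-to-end, so the call returns None, and `bool(None)` is False.

False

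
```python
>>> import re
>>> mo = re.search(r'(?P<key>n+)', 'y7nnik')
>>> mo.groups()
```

('nn',)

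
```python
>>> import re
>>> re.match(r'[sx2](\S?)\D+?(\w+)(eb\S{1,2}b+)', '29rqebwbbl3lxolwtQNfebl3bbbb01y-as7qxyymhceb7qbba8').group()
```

'29rqebwbbl3lxolwtQNfebl3bbbb'

This matches one of [sx2]; then optionally a non-whitespace character (captured); then one or more of a non-digit (lazy); then one or more of a word character (captured); then the literal 'eb', then 1 to 2 of a non-whitespace character, then one or more of a literal 'b' (captured).
`match` is anchored at position 0; if the pattern doesn't fit there, it returns None.
The match spans [0:28] → '29rqebwbbl3lxolwtQNfebl3bbbb'.
Captured: group 1 = '9', group 2 = 'qebwbbl3lxolwtQNf', group 3 = 'ebl3bbbb'.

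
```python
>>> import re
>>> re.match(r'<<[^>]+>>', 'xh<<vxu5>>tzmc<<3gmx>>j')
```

None

`re.match` only tries the pattern at the start of the string.
Here the string doesn't start with a match, so the call returns None.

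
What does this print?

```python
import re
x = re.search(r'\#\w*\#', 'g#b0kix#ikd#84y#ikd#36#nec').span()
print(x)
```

The match spans [1:8] → '#b0kix#'.

(1, 8)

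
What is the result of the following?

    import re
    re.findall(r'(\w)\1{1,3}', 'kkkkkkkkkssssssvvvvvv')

['k', 'k', 's', 's', 'v', 'v']

`\1` has to match the exact text group 1 already captured.
Walking the string: at [0:4] match 'kkkk', group 1 = 'k'; at [4:8] match 'kkkk', group 1 = 'k'; at [9:13] match 'ssss', group 1 = 's'; at [13:15] match 'ss', group 1 = 's'; at [15:19] match 'vvvv', group 1 = 'v'; ….
Because there's exactly one group, `findall` drops the full match and keeps group 1 from each hit.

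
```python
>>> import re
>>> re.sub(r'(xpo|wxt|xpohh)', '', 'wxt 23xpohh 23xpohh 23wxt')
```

' 23hh 23hh 23'

Alternation tries branches left to right and keeps the first one that lets the overall match succeed at that position.
`sub` substitutes '' at each match site.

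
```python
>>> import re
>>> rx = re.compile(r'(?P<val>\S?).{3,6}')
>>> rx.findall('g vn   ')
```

['g']

The pattern matches optionally a non-whitespace character (captured as 'val'); then 3 to 6 of any character.
`findall` collects group 1 from the one match (1 total).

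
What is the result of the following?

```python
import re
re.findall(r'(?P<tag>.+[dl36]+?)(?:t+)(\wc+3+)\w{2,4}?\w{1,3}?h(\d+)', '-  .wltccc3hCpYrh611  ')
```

[('-  .wl', 'ccc3', '611')]

`findall` packs the 3 group values into a tuple for every match.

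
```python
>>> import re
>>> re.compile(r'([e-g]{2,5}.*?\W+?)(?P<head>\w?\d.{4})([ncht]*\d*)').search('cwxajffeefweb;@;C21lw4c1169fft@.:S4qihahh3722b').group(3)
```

'c1169'

The match spans [5:27] → 'ffeefweb;@;C21lw4c1169'.
Captured: group 1 = 'ffeefweb;@;', group 2 = 'C21lw4', group 3 = 'c1169'.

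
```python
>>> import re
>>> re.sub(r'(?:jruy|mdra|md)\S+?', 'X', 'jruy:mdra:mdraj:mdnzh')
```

Branches in `(...|...)` are attempted left-to-right; the first branch that allows the whole pattern to succeed is taken.
Every occurrence is swapped for 'X'.

'XXX:Xzh'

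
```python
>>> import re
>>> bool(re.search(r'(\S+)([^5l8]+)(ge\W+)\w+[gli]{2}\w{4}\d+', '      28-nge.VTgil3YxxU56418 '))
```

False

Here no position works, so the call returns None, and `bool(None)` is False.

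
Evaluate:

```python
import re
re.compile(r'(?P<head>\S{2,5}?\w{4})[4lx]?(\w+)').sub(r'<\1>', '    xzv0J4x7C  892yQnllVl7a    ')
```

'    <xzv0J4>  <892yQn>    '

Pattern: 2 to 5 of a non-whitespace character (lazy), then exactly 4 of a word character (captured as 'head'); then optionally one of [4lx]; then one or more of a word character (captured).
Because the quantifier is non-greedy, it stops expanding at the earliest point where the rest of the pattern can succeed.
Matches: at [4:13] → 'xzv0J4x7C'; at [15:27] → '892yQnllVl7a'.
Each match is replaced using the text its own group 1 captured.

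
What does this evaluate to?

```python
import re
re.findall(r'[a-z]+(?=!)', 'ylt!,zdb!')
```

['ylt', 'zdb']

The lookaround is zero-width — it requires the adjacent text to match without consuming it, so the asserted text isn't part of the match.
Matches: at [0:3] → 'ylt'; at [5:8] → 'zdb'.
`findall` yields the raw match text (2 of them) because the pattern has no groups.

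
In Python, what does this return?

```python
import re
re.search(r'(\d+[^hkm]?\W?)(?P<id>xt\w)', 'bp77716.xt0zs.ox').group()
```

'77716.xt0'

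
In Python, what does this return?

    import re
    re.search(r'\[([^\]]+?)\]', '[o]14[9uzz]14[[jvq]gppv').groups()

('o',)

`re.search` scans for the first position where the pattern succeeds.
The match spans [0:3] → '[o]'.
Captured: group 1 = 'o'.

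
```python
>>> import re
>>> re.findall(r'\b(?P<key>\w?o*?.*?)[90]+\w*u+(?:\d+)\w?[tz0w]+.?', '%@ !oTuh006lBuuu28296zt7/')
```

['oTuh']

Because the quantifier is non-greedy, it stops expanding at the earliest point where the rest of the pattern can succeed.
One capturing group, so `findall` returns just the captured substring from the one match — 1 in all.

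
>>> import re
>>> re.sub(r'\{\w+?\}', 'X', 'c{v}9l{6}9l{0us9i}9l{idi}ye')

'cX9lX9lX9lXye'

Matches: at [1:4] → '{v}'; at [6:9] → '{6}'; at [11:18] → '{0us9i}'; at [20:25] → '{idi}'.
`sub` substitutes 'X' at each match site.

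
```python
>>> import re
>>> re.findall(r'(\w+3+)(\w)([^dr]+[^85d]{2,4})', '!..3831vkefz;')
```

[('383', '1', 'vkefz;')]

`findall` packs the 3 group values into a tuple for every match.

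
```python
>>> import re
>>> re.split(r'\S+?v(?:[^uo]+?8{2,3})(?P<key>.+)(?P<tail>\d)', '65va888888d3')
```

['', '888d', '3', '']

The pattern matches one or more of a non-whitespace character (lazy), then a literal 'v'; then one or more of any character except [uo] (lazy), then 2 to 3 of the literal '8' (non-capturing group); then one or more of any character (captured as 'key'); then a digit (captured as 'tail').
Lazy quantifiers expand one character at a time until the remainder of the pattern can match.
Matches to split on: at [0:12] → '65va888888d3'.
With a capturing group present, the delimiter's captured portion is kept in the result list.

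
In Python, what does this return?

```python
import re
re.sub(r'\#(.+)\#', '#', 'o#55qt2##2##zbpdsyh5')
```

'o#zbpdsyh5'

`sub` substitutes '#' at each match site.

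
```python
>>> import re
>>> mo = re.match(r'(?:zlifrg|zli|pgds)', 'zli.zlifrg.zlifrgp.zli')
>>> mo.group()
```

'zli'

`match` is anchored at position 0; if the pattern doesn't fit there, it returns None.
The match spans [0:3] → 'zli'.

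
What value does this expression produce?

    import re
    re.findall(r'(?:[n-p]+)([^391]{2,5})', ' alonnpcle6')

Pattern: one or more of a character in [n-p] (non-capturing group); then 2 to 5 of any character except [391] (captured).
Scanning left to right: at [3:11] match 'onnpcle6', group 1 = 'cle6'.
With a single group, `findall` returns only what that group captured — 1 item.

['cle6']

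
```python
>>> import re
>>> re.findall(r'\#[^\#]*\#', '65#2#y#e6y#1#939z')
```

['#2#', '#e6y#']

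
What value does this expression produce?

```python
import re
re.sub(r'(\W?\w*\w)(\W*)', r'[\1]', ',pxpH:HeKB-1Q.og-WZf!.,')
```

'[,pxpH][HeKB][1Q][og][WZf]'

Pattern: optionally a non-word character, then zero or more of a word character, then a word character (captured); then zero or more of a non-word character (captured).
`\1` in the replacement pulls in group 1's text for each match.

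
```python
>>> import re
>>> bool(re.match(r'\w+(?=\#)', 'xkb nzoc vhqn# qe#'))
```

The positive lookaround only admits positions where the adjacent text matches; those characters stay outside the span.
`match` is anchored at position 0; if the pattern doesn't fit there, it returns None.
Here the pattern fails at index 0, so the call returns None, and `bool(None)` is False.

False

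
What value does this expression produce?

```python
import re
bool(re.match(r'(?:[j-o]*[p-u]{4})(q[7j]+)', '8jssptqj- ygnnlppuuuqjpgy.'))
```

`re.match` only tries the pattern at the start of the string.
Here the string doesn't start with a match, so the call returns None, and `bool(None)` is False.

False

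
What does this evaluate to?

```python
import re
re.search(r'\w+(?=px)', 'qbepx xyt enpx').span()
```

The lookaround is zero-width — it requires the adjacent text to match without consuming it, so the asserted text isn't part of the match.
Unlike `match`, `search` isn't anchored — it looks for the pattern anywhere in the string.
The match spans [0:3] → 'qbe'.

(0, 3)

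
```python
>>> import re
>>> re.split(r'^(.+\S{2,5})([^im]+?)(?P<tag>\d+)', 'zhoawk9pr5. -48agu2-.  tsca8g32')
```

The group in the pattern means `split` returns the separators' captures alongside the pieces.

['', 'zhoawk9pr5. -48agu2-.  tsca8g', '3', '2', '']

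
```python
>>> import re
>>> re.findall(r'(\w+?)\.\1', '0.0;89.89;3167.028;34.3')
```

After group 1 captures some text, `\1` only succeeds where that same text appears again.
`findall` collects group 1 from each match (2 total).

['0', '89']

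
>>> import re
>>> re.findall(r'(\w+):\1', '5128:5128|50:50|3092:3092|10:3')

['5128', '50', '3092']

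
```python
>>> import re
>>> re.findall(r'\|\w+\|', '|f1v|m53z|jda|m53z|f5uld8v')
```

['|f1v|', '|jda|']

With no groups in the pattern, `findall` gives back each whole match — 2 here.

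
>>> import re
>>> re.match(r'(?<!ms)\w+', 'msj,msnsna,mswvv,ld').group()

'msj'

The negative lookahead/lookbehind blocks any match where the forbidden context is present.
`re.match` won't scan ahead — the pattern has to work from the very first character.
The match spans [0:3] → 'msj'.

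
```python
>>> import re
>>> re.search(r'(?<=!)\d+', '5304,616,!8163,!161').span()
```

Lookahead/lookbehind check context without consuming it, so the matched span excludes the asserted characters.
Unlike `match`, `search` isn't anchored — it looks for the pattern anywhere in the string.
The match spans [10:14] → '8163'.

(10, 14)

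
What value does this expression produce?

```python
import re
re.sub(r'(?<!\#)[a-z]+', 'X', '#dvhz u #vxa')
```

'#dX X #vX'

The negative lookahead/lookbehind blocks any match where the forbidden context is present.
Every occurrence is swapped for 'X'.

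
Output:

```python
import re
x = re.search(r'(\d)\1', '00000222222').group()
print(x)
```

After group 1 captures some text, `\1` only succeeds where that same text appears again.
The match spans [0:2] → '00'.

00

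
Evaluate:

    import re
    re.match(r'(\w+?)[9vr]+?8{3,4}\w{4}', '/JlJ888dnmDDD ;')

None

Pattern: one or more of a word character (lazy) (captured); then one or more of one of [9vr] (lazy); then 3 to 4 of the literal '8', then exactly 4 of a word character.
With `match`, the pattern is implicitly anchored at the beginning.
Here position 0 doesn't satisfy it, so the call returns None.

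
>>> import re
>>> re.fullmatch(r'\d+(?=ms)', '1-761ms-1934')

None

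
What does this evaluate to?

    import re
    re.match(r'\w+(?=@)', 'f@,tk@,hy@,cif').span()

(0, 1)

`re.match` won't scan ahead — the pattern has to work from the very first character.
The match spans [0:1] → 'f'.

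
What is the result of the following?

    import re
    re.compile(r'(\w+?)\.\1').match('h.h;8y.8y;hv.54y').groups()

('h',)

The match spans [0:3] → 'h.h'.
Captured: group 1 = 'h'.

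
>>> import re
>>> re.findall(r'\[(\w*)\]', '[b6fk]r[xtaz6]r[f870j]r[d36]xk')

['b6fk', 'xtaz6', 'f870j', 'd36']

Matches: at [0:6] match '[b6fk]', group 1 = 'b6fk'; at [7:14] match '[xtaz6]', group 1 = 'xtaz6'; at [15:22] match '[f870j]', group 1 = 'f870j'; at [23:28] match '[d36]', group 1 = 'd36'.
With a single group, `findall` returns only what that group captured — 4 items.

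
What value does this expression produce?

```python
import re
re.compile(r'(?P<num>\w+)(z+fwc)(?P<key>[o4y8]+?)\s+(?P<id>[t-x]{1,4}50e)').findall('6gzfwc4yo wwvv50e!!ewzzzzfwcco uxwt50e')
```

[('6g', 'zfwc', '4yo', 'wwvv50e')]

The pattern matches one or more of a word character (captured as 'num'); then one or more of the literal 'z', then the literal 'fwc' (captured); then one or more of one of [o4y8] (lazy) (captured as 'key'); then one or more of whitespace; then 1 to 4 of a character in [t-x], then the literal '50e' (captured as 'id').
4 groups means the one result is a tuple of 4 captured strings — 1 here.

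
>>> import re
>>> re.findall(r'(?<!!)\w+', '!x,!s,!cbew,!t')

The negative lookahead/lookbehind blocks any match where the forbidden context is present.
Matches: at [8:11] → 'bew'.
Since nothing is captured, `findall` lists the 1 matched substring directly.

['bew']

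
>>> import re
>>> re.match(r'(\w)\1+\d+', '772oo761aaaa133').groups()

After group 1 captures some text, `\1` only succeeds where that same text appears again.
`re.match` only tries the pattern at the start of the string.
The match spans [0:3] → '772'.
Captured: group 1 = '7'.

('7',)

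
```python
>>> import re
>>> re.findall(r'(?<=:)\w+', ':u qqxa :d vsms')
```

The lookaround is zero-width — it requires the adjacent text to match without consuming it, so the asserted text isn't part of the match.
With no groups in the pattern, `findall` gives back each whole match — 2 here.

['u', 'd']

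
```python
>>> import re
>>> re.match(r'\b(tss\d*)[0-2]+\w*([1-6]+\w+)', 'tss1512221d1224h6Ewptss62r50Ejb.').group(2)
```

'50Ejb'

The match spans [0:31] → 'tss1512221d1224h6Ewptss62r50Ejb'.
Captured: group 1 = 'tss151222', group 2 = '50Ejb'.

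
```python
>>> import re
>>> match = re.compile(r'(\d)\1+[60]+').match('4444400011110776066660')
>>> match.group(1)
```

'4'

After group 1 captures some text, `\1` only succeeds where that same text appears again.
`match` is anchored at position 0; if the pattern doesn't fit there, it returns None.
The match spans [0:8] → '44444000'.
Captured: group 1 = '4'.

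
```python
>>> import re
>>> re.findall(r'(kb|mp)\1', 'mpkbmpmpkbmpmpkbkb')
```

A backreference is literal: `\1` must see the identical characters the first group matched.
Scanning left to right: at [4:8] match 'mpmp', group 1 = 'mp'; at [10:14] match 'mpmp', group 1 = 'mp'; at [14:18] match 'kbkb', group 1 = 'kb'.
Because there's exactly one group, `findall` drops the full match and keeps group 1 from each hit.

['mp', 'mp', 'kb']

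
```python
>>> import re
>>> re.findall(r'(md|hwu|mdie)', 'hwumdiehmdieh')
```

['hwu', 'md', 'md']

Alternation tries branches left to right and keeps the first one that lets the overall match succeed at that position.
Scanning left to right: at [0:3] match 'hwu', group 1 = 'hwu'; at [3:5] match 'md', group 1 = 'md'; at [8:10] match 'md', group 1 = 'md'.
With a single group, `findall` returns only what that group captured — 3 items.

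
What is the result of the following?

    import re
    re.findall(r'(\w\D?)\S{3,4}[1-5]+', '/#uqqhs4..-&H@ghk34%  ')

The pattern matches a word character, then optionally a non-digit (captured); then 3 to 4 of a non-whitespace character, then one or more of a character in [1-5].
Walking the string: at [2:8] match 'uqqhs4', group 1 = 'uq'; at [12:19] match 'H@ghk34', group 1 = 'H@'.
With a single group, `findall` returns only what that group captured — 2 items.

['uq', 'H@']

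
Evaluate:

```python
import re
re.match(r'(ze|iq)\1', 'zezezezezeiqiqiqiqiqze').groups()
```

('ze',)

The match spans [0:4] → 'zeze'.
Captured: group 1 = 'ze'.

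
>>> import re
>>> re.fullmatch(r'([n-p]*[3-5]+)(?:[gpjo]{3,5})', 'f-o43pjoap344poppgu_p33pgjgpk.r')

The pattern matches zero or more of a character in [n-p], then one or more of a character in [3-5] (captured); then 3 to 5 of one of [gpjo] (non-capturing group).
`re.fullmatch` requires the pattern to consume the entire string.
Here there's no way to consume every character, so the call returns None.

None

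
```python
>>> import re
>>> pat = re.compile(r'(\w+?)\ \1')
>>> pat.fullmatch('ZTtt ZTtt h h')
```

None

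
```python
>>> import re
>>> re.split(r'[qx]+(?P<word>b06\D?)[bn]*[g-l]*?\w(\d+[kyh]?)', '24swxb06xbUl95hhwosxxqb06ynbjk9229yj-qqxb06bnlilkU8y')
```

['24swxb06xbUl95hhwos', 'b06y', '9229y', 'j-', 'b06b', '8y', '']

Pattern: one or more of one of [qx]; then the literal 'b06', then optionally a non-digit (captured as 'word'); then zero or more of one of [bn], then zero or more of a character in [g-l] (lazy), then a word character; then one or more of a digit, then optionally one of [kyh] (captured).
A non-greedy quantifier consumes as few characters as it can — just enough that the remainder of the pattern still matches from where it stops; whatever follows it matches normally.
Matches to split on: at [19:35] → 'xxqb06ynbjk9229y'; at [37:52] → 'qqxb06bnlilkU8y'.
The group in the pattern means `split` returns the separators' captures alongside the pieces.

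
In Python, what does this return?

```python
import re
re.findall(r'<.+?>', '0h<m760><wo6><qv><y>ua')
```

['<m760>', '<wo6>', '<qv>', '<y>']

With the lazy modifier that quantifier settles for the fewest repetitions that let the rest of the pattern succeed (the atoms after it are unaffected and can still be greedy).
Scanning left to right: at [2:8] → '<m760>'; at [8:13] → '<wo6>'; at [13:17] → '<qv>'; at [17:20] → '<y>'.
`findall` yields the raw match text (4 of them) because the pattern has no groups.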